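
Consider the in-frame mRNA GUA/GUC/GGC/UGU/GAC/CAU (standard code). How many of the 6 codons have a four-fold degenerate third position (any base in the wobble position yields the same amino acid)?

3

Codon 1 GUA (Val): third position 4-fold.
Codon 2 GUC (Val): third position 4-fold.
Codon 3 GGC (Gly): third position 4-fold.
Codon 4 UGU (Cys): third position 2-fold.
Codon 5 GAC (Asp): third position 2-fold.
Codon 6 CAU (His): third position 2-fold.
Four-fold degenerate third positions: 3.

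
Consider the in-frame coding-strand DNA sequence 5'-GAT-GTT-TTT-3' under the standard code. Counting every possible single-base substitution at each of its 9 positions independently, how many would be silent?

Codon 1 (GAT, Asp): 1 synonymous substitution.
Codon 2 (GTT, Val): 3 synonymous substitutions.
Codon 3 (TTT, Phe): 1 synonymous substitution.
Total: 1 + 3 + 1 = 5.

5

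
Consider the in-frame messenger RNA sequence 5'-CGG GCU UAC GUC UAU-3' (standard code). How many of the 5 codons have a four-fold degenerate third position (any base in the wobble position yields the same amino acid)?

Codon 1 CGG (Arg): third position 4-fold.
Codon 2 GCU (Ala): third position 4-fold.
Codon 3 UAC (Tyr): third position 2-fold.
Codon 4 GUC (Val): third position 4-fold.
Codon 5 UAU (Tyr): third position 2-fold.
Four-fold degenerate third positions: 3.

3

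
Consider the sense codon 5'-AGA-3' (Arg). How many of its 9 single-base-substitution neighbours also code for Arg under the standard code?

2

Position 1: CGA → 1 synonymous.
Position 2: none → 0 synonymous.
Position 3: AGG → 1 synonymous.
Total: 1 + 0 + 1 = 2.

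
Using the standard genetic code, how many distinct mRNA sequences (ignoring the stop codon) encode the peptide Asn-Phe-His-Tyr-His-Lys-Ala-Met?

256

Asn: 2 codons.
Phe: 2 codons.
His: 2 codons.
Tyr: 2 codons.
His: 2 codons.
Lys: 2 codons.
Ala: 4 codons.
Met: 1 codon.
2 × 2 × 2 × 2 × 2 × 2 × 4 × 1 = 256.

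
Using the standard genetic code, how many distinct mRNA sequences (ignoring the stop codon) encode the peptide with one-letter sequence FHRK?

48

Phe: 2 codons.
His: 2 codons.
Arg: 6 codons.
Lys: 2 codons.
2 × 2 × 6 × 2 = 48.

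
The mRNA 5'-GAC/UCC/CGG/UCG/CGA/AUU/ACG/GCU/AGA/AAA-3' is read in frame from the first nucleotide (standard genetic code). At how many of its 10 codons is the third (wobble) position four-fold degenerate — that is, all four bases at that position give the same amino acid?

6

Codon 1 GAC (Asp): third position 2-fold.
Codon 2 UCC (Ser): third position 4-fold.
Codon 3 CGG (Arg): third position 4-fold.
Codon 4 UCG (Ser): third position 4-fold.
Codon 5 CGA (Arg): third position 4-fold.
Codon 6 AUU (Ile): third position 3-fold.
Codon 7 ACG (Thr): third position 4-fold.
Codon 8 GCU (Ala): third position 4-fold.
Codon 9 AGA (Arg): third position 2-fold.
Codon 10 AAA (Lys): third position 2-fold.
Four-fold degenerate third positions: 6.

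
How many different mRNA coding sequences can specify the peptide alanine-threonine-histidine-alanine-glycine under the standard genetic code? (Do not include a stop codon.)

512

Ala: 4 codons.
Thr: 4 codons.
His: 2 codons.
Ala: 4 codons.
Gly: 4 codons.
4 × 4 × 2 × 4 × 4 = 512.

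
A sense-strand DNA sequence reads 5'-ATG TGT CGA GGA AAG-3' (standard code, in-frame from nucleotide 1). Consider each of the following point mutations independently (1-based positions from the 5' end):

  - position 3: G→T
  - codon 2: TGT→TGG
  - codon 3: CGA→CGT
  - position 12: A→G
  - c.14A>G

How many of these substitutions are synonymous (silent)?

2

Codon 1: ATG (Met) → ATT (Ile) — missense.
Codon 2: TGT (Cys) → TGG (Trp) — missense.
Codon 3: CGA (Arg) → CGT (Arg) — synonymous.
Codon 4: GGA (Gly) → GGG (Gly) — synonymous.
Codon 5: AAG (Lys) → AGG (Arg) — missense.
Synonymous: 2 of 5.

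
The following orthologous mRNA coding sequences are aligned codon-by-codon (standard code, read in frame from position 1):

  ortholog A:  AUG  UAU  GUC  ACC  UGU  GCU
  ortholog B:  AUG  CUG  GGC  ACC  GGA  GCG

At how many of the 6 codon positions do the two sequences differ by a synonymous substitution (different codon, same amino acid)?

Codon 1: AUG Met / AUG Met — identical.
Codon 2: UAU Tyr / CUG Leu — nonsynonymous.
Codon 3: GUC Val / GGC Gly — nonsynonymous.
Codon 4: ACC Thr / ACC Thr — identical.
Codon 5: UGU Cys / GGA Gly — nonsynonymous.
Codon 6: GCU Ala / GCG Ala — synonymous.
Synonymous differences: 1.

1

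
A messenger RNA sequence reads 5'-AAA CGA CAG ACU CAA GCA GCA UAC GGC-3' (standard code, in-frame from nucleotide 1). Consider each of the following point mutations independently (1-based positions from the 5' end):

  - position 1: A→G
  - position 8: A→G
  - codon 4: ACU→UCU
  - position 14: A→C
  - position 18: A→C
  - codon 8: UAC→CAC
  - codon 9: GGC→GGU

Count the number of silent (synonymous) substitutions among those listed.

2

Codon 1: AAA (Lys) → GAA (Glu) — missense.
Codon 3: CAG (Gln) → CGG (Arg) — missense.
Codon 4: ACU (Thr) → UCU (Ser) — missense.
Codon 5: CAA (Gln) → CCA (Pro) — missense.
Codon 6: GCA (Ala) → GCC (Ala) — synonymous.
Codon 8: UAC (Tyr) → CAC (His) — missense.
Codon 9: GGC (Gly) → GGU (Gly) — synonymous.
Synonymous: 2 of 7.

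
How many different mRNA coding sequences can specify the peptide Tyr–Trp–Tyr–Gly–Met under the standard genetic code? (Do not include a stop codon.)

Tyr: 2 codons.
Trp: 1 codon.
Tyr: 2 codons.
Gly: 4 codons.
Met: 1 codon.
2 × 1 × 2 × 4 × 1 = 16.

16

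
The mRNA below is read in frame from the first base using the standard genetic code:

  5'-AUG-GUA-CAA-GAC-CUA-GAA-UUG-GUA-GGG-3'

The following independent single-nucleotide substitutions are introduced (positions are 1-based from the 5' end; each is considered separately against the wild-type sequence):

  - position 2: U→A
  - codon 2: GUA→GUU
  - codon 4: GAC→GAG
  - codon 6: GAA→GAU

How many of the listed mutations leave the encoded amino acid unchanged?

Codon 1: AUG (Met) → AAG (Lys) — missense.
Codon 2: GUA (Val) → GUU (Val) — synonymous.
Codon 4: GAC (Asp) → GAG (Glu) — missense.
Codon 6: GAA (Glu) → GAU (Asp) — missense.
Synonymous: 1 of 4.

1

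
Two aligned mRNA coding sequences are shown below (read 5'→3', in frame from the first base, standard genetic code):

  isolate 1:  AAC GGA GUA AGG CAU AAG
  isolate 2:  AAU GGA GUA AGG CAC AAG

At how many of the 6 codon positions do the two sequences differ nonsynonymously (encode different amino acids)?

0

Codon 1: AAC Asn / AAU Asn — synonymous.
Codon 2: GGA Gly / GGA Gly — identical.
Codon 3: GUA Val / GUA Val — identical.
Codon 4: AGG Arg / AGG Arg — identical.
Codon 5: CAU His / CAC His — synonymous.
Codon 6: AAG Lys / AAG Lys — identical.
Nonsynonymous differences: 0.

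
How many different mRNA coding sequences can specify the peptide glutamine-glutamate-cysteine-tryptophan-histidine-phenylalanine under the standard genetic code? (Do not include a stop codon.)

32

Gln: 2 codons.
Glu: 2 codons.
Cys: 2 codons.
Trp: 1 codon.
His: 2 codons.
Phe: 2 codons.
2 × 2 × 2 × 1 × 2 × 2 = 32.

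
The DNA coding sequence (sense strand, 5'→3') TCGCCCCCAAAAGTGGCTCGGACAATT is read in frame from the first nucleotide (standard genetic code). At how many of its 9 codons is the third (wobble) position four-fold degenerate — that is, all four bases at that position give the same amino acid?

7

Codon 1 TCG (Ser): third position 4-fold.
Codon 2 CCC (Pro): third position 4-fold.
Codon 3 CCA (Pro): third position 4-fold.
Codon 4 AAA (Lys): third position 2-fold.
Codon 5 GTG (Val): third position 4-fold.
Codon 6 GCT (Ala): third position 4-fold.
Codon 7 CGG (Arg): third position 4-fold.
Codon 8 ACA (Thr): third position 4-fold.
Codon 9 ATT (Ile): third position 3-fold.
Four-fold degenerate third positions: 7.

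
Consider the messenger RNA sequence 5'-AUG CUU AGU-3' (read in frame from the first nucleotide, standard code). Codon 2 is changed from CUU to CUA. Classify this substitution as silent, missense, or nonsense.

Position 6 falls in codon 2: CUU → Leu.
After the substitution the codon is CUA → Leu.
Both encode Leu, so the change is synonymous.

silent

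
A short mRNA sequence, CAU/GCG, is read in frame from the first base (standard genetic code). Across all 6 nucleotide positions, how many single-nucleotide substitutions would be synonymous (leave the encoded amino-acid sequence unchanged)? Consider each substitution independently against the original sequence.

Codon 1 (CAU, His): 1 synonymous substitution.
Codon 2 (GCG, Ala): 3 synonymous substitutions.
Total: 1 + 3 = 4.

4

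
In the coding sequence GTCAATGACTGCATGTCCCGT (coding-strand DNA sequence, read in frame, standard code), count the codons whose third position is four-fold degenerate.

3

Codon 1 GTC (Val): third position 4-fold.
Codon 2 AAT (Asn): third position 2-fold.
Codon 3 GAC (Asp): third position 2-fold.
Codon 4 TGC (Cys): third position 2-fold.
Codon 5 ATG (Met): third position 1-fold.
Codon 6 TCC (Ser): third position 4-fold.
Codon 7 CGT (Arg): third position 4-fold.
Four-fold degenerate third positions: 3.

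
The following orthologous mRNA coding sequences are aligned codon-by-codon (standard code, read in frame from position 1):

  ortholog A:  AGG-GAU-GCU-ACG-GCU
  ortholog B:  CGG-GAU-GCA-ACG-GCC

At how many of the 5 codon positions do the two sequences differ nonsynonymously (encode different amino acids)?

Codon 1: AGG Arg / CGG Arg — synonymous.
Codon 2: GAU Asp / GAU Asp — identical.
Codon 3: GCU Ala / GCA Ala — synonymous.
Codon 4: ACG Thr / ACG Thr — identical.
Codon 5: GCU Ala / GCC Ala — synonymous.
Nonsynonymous differences: 0.

0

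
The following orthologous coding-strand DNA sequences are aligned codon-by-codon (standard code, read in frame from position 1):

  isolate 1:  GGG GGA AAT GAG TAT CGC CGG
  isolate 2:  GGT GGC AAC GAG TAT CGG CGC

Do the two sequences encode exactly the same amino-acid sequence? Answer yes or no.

Codon 1: GGG Gly / GGT Gly — synonymous.
Codon 2: GGA Gly / GGC Gly — synonymous.
Codon 3: AAT Asn / AAC Asn — synonymous.
Codon 4: GAG Glu / GAG Glu — identical.
Codon 5: TAT Tyr / TAT Tyr — identical.
Codon 6: CGC Arg / CGG Arg — synonymous.
Codon 7: CGG Arg / CGC Arg — synonymous.
Nonsynonymous differences: 0 → same protein.

yes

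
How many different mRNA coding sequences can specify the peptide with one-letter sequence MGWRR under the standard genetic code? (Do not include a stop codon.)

144

Met: 1 codon.
Gly: 4 codons.
Trp: 1 codon.
Arg: 6 codons.
Arg: 6 codons.
1 × 4 × 1 × 6 × 6 = 144.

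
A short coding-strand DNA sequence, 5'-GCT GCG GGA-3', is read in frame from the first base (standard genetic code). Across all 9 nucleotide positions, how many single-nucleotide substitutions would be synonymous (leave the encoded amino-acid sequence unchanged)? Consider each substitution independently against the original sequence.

9

Codon 1 (GCT, Ala): 3 synonymous substitutions.
Codon 2 (GCG, Ala): 3 synonymous substitutions.
Codon 3 (GGA, Gly): 3 synonymous substitutions.
Total: 3 + 3 + 3 = 9.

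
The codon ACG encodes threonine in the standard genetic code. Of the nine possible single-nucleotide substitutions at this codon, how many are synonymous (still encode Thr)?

Position 1: none → 0 synonymous.
Position 2: none → 0 synonymous.
Position 3: ACU, ACC, ACA → 3 synonymous.
Total: 0 + 0 + 3 = 3.

3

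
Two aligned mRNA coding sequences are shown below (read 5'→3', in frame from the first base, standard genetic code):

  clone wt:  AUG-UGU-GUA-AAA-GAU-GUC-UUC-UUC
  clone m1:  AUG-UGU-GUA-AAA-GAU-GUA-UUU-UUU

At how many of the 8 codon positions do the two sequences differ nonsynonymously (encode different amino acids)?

0

Codon 1: AUG Met / AUG Met — identical.
Codon 2: UGU Cys / UGU Cys — identical.
Codon 3: GUA Val / GUA Val — identical.
Codon 4: AAA Lys / AAA Lys — identical.
Codon 5: GAU Asp / GAU Asp — identical.
Codon 6: GUC Val / GUA Val — synonymous.
Codon 7: UUC Phe / UUU Phe — synonymous.
Codon 8: UUC Phe / UUU Phe — synonymous.
Nonsynonymous differences: 0.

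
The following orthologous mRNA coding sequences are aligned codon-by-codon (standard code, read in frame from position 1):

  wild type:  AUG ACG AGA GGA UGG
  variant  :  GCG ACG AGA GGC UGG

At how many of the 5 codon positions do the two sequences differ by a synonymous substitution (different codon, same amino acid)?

Codon 1: AUG Met / GCG Ala — nonsynonymous.
Codon 2: ACG Thr / ACG Thr — identical.
Codon 3: AGA Arg / AGA Arg — identical.
Codon 4: GGA Gly / GGC Gly — synonymous.
Codon 5: UGG Trp / UGG Trp — identical.
Synonymous differences: 1.

1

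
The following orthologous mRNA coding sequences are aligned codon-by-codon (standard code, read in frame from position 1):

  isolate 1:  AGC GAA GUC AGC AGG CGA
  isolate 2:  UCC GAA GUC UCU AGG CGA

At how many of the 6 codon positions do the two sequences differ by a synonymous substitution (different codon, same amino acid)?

Codon 1: AGC Ser / UCC Ser — synonymous.
Codon 2: GAA Glu / GAA Glu — identical.
Codon 3: GUC Val / GUC Val — identical.
Codon 4: AGC Ser / UCU Ser — synonymous.
Codon 5: AGG Arg / AGG Arg — identical.
Codon 6: CGA Arg / CGA Arg — identical.
Synonymous differences: 2.

2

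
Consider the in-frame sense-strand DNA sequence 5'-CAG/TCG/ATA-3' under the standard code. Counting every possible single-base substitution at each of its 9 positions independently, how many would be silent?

Codon 1 (CAG, Gln): 1 synonymous substitution.
Codon 2 (TCG, Ser): 3 synonymous substitutions.
Codon 3 (ATA, Ile): 2 synonymous substitutions.
Total: 1 + 3 + 2 = 6.

6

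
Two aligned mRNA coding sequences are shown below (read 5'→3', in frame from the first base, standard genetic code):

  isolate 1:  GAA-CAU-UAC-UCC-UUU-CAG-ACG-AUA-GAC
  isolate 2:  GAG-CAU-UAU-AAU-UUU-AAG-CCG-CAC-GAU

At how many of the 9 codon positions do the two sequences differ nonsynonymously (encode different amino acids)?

4

Codon 1: GAA Glu / GAG Glu — synonymous.
Codon 2: CAU His / CAU His — identical.
Codon 3: UAC Tyr / UAU Tyr — synonymous.
Codon 4: UCC Ser / AAU Asn — nonsynonymous.
Codon 5: UUU Phe / UUU Phe — identical.
Codon 6: CAG Gln / AAG Lys — nonsynonymous.
Codon 7: ACG Thr / CCG Pro — nonsynonymous.
Codon 8: AUA Ile / CAC His — nonsynonymous.
Codon 9: GAC Asp / GAU Asp — synonymous.
Nonsynonymous differences: 4.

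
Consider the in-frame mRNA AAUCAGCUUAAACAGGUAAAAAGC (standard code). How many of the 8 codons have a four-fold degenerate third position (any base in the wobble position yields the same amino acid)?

Codon 1 AAU (Asn): third position 2-fold.
Codon 2 CAG (Gln): third position 2-fold.
Codon 3 CUU (Leu): third position 4-fold.
Codon 4 AAA (Lys): third position 2-fold.
Codon 5 CAG (Gln): third position 2-fold.
Codon 6 GUA (Val): third position 4-fold.
Codon 7 AAA (Lys): third position 2-fold.
Codon 8 AGC (Ser): third position 2-fold.
Four-fold degenerate third positions: 2.

2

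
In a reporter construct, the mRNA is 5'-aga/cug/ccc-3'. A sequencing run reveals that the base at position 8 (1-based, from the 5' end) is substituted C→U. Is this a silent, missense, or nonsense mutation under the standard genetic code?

Position 8 falls in codon 3: CCC → Pro.
After the substitution the codon is CUC → Leu.
Pro ≠ Leu, so this is a missense mutation.

missense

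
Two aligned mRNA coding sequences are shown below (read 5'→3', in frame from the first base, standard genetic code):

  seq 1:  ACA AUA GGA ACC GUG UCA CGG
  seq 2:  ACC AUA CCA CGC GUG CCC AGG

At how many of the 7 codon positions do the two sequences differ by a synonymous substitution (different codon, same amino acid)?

Codon 1: ACA Thr / ACC Thr — synonymous.
Codon 2: AUA Ile / AUA Ile — identical.
Codon 3: GGA Gly / CCA Pro — nonsynonymous.
Codon 4: ACC Thr / CGC Arg — nonsynonymous.
Codon 5: GUG Val / GUG Val — identical.
Codon 6: UCA Ser / CCC Pro — nonsynonymous.
Codon 7: CGG Arg / AGG Arg — synonymous.
Synonymous differences: 2.

2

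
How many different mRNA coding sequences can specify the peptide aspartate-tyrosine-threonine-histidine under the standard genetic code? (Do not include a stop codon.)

32

Asp: 2 codons.
Tyr: 2 codons.
Thr: 4 codons.
His: 2 codons.
2 × 2 × 4 × 2 = 32.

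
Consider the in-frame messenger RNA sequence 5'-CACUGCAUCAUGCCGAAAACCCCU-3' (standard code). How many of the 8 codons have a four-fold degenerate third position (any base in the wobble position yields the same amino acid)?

3

Codon 1 CAC (His): third position 2-fold.
Codon 2 UGC (Cys): third position 2-fold.
Codon 3 AUC (Ile): third position 3-fold.
Codon 4 AUG (Met): third position 1-fold.
Codon 5 CCG (Pro): third position 4-fold.
Codon 6 AAA (Lys): third position 2-fold.
Codon 7 ACC (Thr): third position 4-fold.
Codon 8 CCU (Pro): third position 4-fold.
Four-fold degenerate third positions: 3.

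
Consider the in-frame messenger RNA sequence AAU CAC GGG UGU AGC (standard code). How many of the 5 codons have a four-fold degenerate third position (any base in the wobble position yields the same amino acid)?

1

Codon 1 AAU (Asn): third position 2-fold.
Codon 2 CAC (His): third position 2-fold.
Codon 3 GGG (Gly): third position 4-fold.
Codon 4 UGU (Cys): third position 2-fold.
Codon 5 AGC (Ser): third position 2-fold.
Four-fold degenerate third positions: 1.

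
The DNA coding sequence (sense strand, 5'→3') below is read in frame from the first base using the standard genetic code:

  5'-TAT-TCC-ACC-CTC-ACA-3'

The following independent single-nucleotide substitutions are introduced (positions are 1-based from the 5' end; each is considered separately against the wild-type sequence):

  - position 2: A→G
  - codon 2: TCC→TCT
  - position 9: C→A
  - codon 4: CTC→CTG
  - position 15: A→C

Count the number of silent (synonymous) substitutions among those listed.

4

Codon 1: TAT (Tyr) → TGT (Cys) — missense.
Codon 2: TCC (Ser) → TCT (Ser) — synonymous.
Codon 3: ACC (Thr) → ACA (Thr) — synonymous.
Codon 4: CTC (Leu) → CTG (Leu) — synonymous.
Codon 5: ACA (Thr) → ACC (Thr) — synonymous.
Synonymous: 4 of 5.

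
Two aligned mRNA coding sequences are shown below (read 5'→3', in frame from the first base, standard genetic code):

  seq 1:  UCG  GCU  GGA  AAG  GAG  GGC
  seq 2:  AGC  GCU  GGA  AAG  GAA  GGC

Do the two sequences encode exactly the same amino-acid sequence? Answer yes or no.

yes

Codon 1: UCG Ser / AGC Ser — synonymous.
Codon 2: GCU Ala / GCU Ala — identical.
Codon 3: GGA Gly / GGA Gly — identical.
Codon 4: AAG Lys / AAG Lys — identical.
Codon 5: GAG Glu / GAA Glu — synonymous.
Codon 6: GGC Gly / GGC Gly — identical.
Nonsynonymous differences: 0 → same protein.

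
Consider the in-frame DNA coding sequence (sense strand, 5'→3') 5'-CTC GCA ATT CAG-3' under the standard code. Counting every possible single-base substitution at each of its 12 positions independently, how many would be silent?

9

Codon 1 (CTC, Leu): 3 synonymous substitutions.
Codon 2 (GCA, Ala): 3 synonymous substitutions.
Codon 3 (ATT, Ile): 2 synonymous substitutions.
Codon 4 (CAG, Gln): 1 synonymous substitution.
Total: 3 + 3 + 2 + 1 = 9.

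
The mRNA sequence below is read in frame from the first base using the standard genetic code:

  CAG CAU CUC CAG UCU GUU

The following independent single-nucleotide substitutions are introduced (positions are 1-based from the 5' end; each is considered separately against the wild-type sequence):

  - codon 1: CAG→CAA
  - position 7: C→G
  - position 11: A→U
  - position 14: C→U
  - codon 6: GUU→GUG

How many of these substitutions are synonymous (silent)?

Codon 1: CAG (Gln) → CAA (Gln) — synonymous.
Codon 3: CUC (Leu) → GUC (Val) — missense.
Codon 4: CAG (Gln) → CUG (Leu) — missense.
Codon 5: UCU (Ser) → UUU (Phe) — missense.
Codon 6: GUU (Val) → GUG (Val) — synonymous.
Synonymous: 2 of 5.

2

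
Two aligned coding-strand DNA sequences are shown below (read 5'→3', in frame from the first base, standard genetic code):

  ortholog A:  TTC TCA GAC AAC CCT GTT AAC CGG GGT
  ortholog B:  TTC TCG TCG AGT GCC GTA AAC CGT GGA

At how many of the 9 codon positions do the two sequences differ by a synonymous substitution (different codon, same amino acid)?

4

Codon 1: TTC Phe / TTC Phe — identical.
Codon 2: TCA Ser / TCG Ser — synonymous.
Codon 3: GAC Asp / TCG Ser — nonsynonymous.
Codon 4: AAC Asn / AGT Ser — nonsynonymous.
Codon 5: CCT Pro / GCC Ala — nonsynonymous.
Codon 6: GTT Val / GTA Val — synonymous.
Codon 7: AAC Asn / AAC Asn — identical.
Codon 8: CGG Arg / CGT Arg — synonymous.
Codon 9: GGT Gly / GGA Gly — synonymous.
Synonymous differences: 4.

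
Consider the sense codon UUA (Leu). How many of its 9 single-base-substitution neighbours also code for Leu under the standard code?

2

Position 1: CUA → 1 synonymous.
Position 2: none → 0 synonymous.
Position 3: UUG → 1 synonymous.
Total: 1 + 0 + 1 = 2.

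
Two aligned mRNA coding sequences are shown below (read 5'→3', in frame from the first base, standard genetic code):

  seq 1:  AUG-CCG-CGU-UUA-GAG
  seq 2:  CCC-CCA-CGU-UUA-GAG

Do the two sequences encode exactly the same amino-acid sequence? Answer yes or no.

no

Codon 1: AUG Met / CCC Pro — nonsynonymous.
Codon 2: CCG Pro / CCA Pro — synonymous.
Codon 3: CGU Arg / CGU Arg — identical.
Codon 4: UUA Leu / UUA Leu — identical.
Codon 5: GAG Glu / GAG Glu — identical.
Nonsynonymous differences: 1 → different protein.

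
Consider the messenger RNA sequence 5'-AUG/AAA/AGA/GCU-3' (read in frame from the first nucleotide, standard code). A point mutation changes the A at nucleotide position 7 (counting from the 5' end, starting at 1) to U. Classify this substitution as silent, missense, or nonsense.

Position 7 falls in codon 3: AGA → Arg.
After the substitution the codon is UGA → Stop.
The new codon is a stop codon, so this is a nonsense mutation.

nonsense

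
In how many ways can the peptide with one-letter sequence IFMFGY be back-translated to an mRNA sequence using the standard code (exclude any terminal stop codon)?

Ile: 3 codons.
Phe: 2 codons.
Met: 1 codon.
Phe: 2 codons.
Gly: 4 codons.
Tyr: 2 codons.
3 × 2 × 1 × 2 × 4 × 2 = 96.

96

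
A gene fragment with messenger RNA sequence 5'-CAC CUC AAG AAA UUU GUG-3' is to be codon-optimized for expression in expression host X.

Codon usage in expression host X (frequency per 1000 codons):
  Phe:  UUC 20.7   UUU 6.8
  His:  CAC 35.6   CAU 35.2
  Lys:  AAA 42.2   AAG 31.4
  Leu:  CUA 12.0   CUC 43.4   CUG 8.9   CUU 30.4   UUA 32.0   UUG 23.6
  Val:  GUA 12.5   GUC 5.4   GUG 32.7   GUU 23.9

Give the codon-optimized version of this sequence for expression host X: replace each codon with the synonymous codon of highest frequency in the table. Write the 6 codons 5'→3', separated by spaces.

Codon 1 (His): best is CAC at 35.6.
Codon 2 (Leu): best is CUC at 43.4.
Codon 3 (Lys): best is AAA at 42.2.
Codon 4 (Lys): best is AAA at 42.2.
Codon 5 (Phe): best is UUC at 20.7.
Codon 6 (Val): best is GUG at 32.7.

CAC CUC AAA AAA UUC GUG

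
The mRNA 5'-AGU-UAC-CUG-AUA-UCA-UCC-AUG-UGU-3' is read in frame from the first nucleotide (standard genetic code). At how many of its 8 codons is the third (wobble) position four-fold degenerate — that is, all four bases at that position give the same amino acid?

3

Codon 1 AGU (Ser): third position 2-fold.
Codon 2 UAC (Tyr): third position 2-fold.
Codon 3 CUG (Leu): third position 4-fold.
Codon 4 AUA (Ile): third position 3-fold.
Codon 5 UCA (Ser): third position 4-fold.
Codon 6 UCC (Ser): third position 4-fold.
Codon 7 AUG (Met): third position 1-fold.
Codon 8 UGU (Cys): third position 2-fold.
Four-fold degenerate third positions: 3.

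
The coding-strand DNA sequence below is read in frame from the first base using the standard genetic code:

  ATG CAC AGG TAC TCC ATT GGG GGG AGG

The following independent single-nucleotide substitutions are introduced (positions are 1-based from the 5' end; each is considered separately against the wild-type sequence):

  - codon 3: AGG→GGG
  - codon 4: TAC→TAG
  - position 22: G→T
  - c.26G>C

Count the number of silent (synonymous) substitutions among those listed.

Codon 3: AGG (Arg) → GGG (Gly) — missense.
Codon 4: TAC (Tyr) → TAG (Stop) — nonsense.
Codon 8: GGG (Gly) → TGG (Trp) — missense.
Codon 9: AGG (Arg) → ACG (Thr) — missense.
Synonymous: 0 of 4.

0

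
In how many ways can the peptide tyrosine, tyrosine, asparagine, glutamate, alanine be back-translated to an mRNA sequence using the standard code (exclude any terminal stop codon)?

Tyr: 2 codons.
Tyr: 2 codons.
Asn: 2 codons.
Glu: 2 codons.
Ala: 4 codons.
2 × 2 × 2 × 2 × 4 = 64.

64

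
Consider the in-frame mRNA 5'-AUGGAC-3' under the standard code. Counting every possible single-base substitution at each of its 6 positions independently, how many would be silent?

Codon 1 (AUG, Met): 0 synonymous substitutions.
Codon 2 (GAC, Asp): 1 synonymous substitution.
Total: 0 + 1 = 1.

1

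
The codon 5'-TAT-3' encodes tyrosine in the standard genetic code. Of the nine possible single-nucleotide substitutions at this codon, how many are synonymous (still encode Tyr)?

1

Position 1: none → 0 synonymous.
Position 2: none → 0 synonymous.
Position 3: TAC → 1 synonymous.
Total: 0 + 0 + 1 = 1.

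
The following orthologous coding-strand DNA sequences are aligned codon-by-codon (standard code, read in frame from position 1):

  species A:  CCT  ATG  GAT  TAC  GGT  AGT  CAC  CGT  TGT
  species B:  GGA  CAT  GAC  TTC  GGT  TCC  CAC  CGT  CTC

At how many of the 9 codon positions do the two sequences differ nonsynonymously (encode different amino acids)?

Codon 1: CCT Pro / GGA Gly — nonsynonymous.
Codon 2: ATG Met / CAT His — nonsynonymous.
Codon 3: GAT Asp / GAC Asp — synonymous.
Codon 4: TAC Tyr / TTC Phe — nonsynonymous.
Codon 5: GGT Gly / GGT Gly — identical.
Codon 6: AGT Ser / TCC Ser — synonymous.
Codon 7: CAC His / CAC His — identical.
Codon 8: CGT Arg / CGT Arg — identical.
Codon 9: TGT Cys / CTC Leu — nonsynonymous.
Nonsynonymous differences: 4.

4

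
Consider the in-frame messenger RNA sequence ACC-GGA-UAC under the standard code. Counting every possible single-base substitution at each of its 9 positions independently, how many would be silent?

Codon 1 (ACC, Thr): 3 synonymous substitutions.
Codon 2 (GGA, Gly): 3 synonymous substitutions.
Codon 3 (UAC, Tyr): 1 synonymous substitution.
Total: 3 + 3 + 1 = 7.

7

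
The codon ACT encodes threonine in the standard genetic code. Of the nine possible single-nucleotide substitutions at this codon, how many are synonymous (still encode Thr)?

3

Position 1: none → 0 synonymous.
Position 2: none → 0 synonymous.
Position 3: ACC, ACA, ACG → 3 synonymous.
Total: 0 + 0 + 3 = 3.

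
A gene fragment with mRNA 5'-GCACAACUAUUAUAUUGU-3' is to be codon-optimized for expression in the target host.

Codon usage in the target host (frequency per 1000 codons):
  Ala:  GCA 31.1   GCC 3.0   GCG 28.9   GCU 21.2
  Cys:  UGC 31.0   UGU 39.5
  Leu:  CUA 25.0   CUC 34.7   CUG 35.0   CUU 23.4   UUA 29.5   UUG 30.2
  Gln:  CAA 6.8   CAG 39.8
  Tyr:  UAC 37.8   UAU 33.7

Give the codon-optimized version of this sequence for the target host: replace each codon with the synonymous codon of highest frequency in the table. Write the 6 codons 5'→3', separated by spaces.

GCA CAG CUG CUG UAC UGU

Codon 1 (Ala): best is GCA at 31.1.
Codon 2 (Gln): best is CAG at 39.8.
Codon 3 (Leu): best is CUG at 35.0.
Codon 4 (Leu): best is CUG at 35.0.
Codon 5 (Tyr): best is UAC at 37.8.
Codon 6 (Cys): best is UGU at 39.5.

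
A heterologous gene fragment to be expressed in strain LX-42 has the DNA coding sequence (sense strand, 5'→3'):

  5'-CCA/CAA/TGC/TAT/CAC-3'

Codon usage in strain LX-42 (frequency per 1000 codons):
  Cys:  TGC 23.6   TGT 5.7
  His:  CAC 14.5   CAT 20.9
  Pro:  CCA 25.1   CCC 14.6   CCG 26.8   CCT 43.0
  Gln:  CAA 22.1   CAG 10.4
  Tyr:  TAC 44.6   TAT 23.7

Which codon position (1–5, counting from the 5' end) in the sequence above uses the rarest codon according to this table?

Codon 1 CCA (Pro): 25.1 per 1000.
Codon 2 CAA (Gln): 22.1 per 1000.
Codon 3 TGC (Cys): 23.6 per 1000.
Codon 4 TAT (Tyr): 23.7 per 1000.
Codon 5 CAC (His): 14.5 per 1000.
Lowest frequency is 14.5 at codon 5.

5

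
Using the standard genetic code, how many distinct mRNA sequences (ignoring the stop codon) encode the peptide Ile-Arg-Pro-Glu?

144

Ile: 3 codons.
Arg: 6 codons.
Pro: 4 codons.
Glu: 2 codons.
3 × 6 × 4 × 2 = 144.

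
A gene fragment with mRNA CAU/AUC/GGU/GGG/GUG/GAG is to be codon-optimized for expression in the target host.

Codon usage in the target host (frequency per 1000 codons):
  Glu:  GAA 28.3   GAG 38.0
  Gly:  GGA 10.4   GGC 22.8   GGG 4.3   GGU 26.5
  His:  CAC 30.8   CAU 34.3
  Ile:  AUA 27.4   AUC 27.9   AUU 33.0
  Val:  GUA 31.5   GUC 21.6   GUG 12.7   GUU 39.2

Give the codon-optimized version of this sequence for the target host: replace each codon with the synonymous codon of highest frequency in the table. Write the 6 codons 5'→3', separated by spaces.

CAU AUU GGU GGU GUU GAG

Codon 1 (His): best is CAU at 34.3.
Codon 2 (Ile): best is AUU at 33.0.
Codon 3 (Gly): best is GGU at 26.5.
Codon 4 (Gly): best is GGU at 26.5.
Codon 5 (Val): best is GUU at 39.2.
Codon 6 (Glu): best is GAG at 38.0.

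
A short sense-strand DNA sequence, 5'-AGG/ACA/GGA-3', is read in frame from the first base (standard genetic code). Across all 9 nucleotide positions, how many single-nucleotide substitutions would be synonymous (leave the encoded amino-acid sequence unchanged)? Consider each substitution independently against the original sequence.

8

Codon 1 (AGG, Arg): 2 synonymous substitutions.
Codon 2 (ACA, Thr): 3 synonymous substitutions.
Codon 3 (GGA, Gly): 3 synonymous substitutions.
Total: 2 + 3 + 3 = 8.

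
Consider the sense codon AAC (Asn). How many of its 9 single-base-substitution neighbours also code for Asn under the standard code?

1

Position 1: none → 0 synonymous.
Position 2: none → 0 synonymous.
Position 3: AAU → 1 synonymous.
Total: 0 + 0 + 1 = 1.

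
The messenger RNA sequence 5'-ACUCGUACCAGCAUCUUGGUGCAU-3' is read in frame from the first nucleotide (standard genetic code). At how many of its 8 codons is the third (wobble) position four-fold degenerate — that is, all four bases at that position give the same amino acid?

4

Codon 1 ACU (Thr): third position 4-fold.
Codon 2 CGU (Arg): third position 4-fold.
Codon 3 ACC (Thr): third position 4-fold.
Codon 4 AGC (Ser): third position 2-fold.
Codon 5 AUC (Ile): third position 3-fold.
Codon 6 UUG (Leu): third position 2-fold.
Codon 7 GUG (Val): third position 4-fold.
Codon 8 CAU (His): third position 2-fold.
Four-fold degenerate third positions: 4.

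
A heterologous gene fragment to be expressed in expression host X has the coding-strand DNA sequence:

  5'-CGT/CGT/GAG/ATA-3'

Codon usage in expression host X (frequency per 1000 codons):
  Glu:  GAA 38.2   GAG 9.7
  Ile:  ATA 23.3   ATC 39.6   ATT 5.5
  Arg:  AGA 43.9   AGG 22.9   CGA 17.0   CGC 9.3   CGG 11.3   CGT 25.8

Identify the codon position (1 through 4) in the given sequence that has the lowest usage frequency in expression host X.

3

Codon 1 CGT (Arg): 25.8 per 1000.
Codon 2 CGT (Arg): 25.8 per 1000.
Codon 3 GAG (Glu): 9.7 per 1000.
Codon 4 ATA (Ile): 23.3 per 1000.
Lowest frequency is 9.7 at codon 3.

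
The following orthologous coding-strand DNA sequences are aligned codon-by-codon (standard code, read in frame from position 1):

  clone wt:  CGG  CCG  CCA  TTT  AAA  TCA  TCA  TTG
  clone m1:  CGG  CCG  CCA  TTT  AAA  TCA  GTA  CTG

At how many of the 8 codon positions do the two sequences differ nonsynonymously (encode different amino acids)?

1

Codon 1: CGG Arg / CGG Arg — identical.
Codon 2: CCG Pro / CCG Pro — identical.
Codon 3: CCA Pro / CCA Pro — identical.
Codon 4: TTT Phe / TTT Phe — identical.
Codon 5: AAA Lys / AAA Lys — identical.
Codon 6: TCA Ser / TCA Ser — identical.
Codon 7: TCA Ser / GTA Val — nonsynonymous.
Codon 8: TTG Leu / CTG Leu — synonymous.
Nonsynonymous differences: 1.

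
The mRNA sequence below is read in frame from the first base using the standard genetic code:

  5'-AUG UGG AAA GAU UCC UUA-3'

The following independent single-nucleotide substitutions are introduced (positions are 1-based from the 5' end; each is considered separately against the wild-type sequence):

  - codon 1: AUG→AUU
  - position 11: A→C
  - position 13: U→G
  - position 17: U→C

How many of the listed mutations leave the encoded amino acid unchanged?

0

Codon 1: AUG (Met) → AUU (Ile) — missense.
Codon 4: GAU (Asp) → GCU (Ala) — missense.
Codon 5: UCC (Ser) → GCC (Ala) — missense.
Codon 6: UUA (Leu) → UCA (Ser) — missense.
Synonymous: 0 of 4.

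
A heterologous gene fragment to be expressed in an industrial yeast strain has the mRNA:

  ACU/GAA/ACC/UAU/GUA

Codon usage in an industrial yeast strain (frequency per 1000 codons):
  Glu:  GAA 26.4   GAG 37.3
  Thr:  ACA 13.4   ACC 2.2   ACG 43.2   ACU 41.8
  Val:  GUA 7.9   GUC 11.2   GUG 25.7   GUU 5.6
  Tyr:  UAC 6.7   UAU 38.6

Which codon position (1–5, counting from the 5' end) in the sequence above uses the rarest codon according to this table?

3

Codon 1 ACU (Thr): 41.8 per 1000.
Codon 2 GAA (Glu): 26.4 per 1000.
Codon 3 ACC (Thr): 2.2 per 1000.
Codon 4 UAU (Tyr): 38.6 per 1000.
Codon 5 GUA (Val): 7.9 per 1000.
Lowest frequency is 2.2 at codon 3.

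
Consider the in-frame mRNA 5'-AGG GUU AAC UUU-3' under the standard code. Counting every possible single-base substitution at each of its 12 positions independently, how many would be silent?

Codon 1 (AGG, Arg): 2 synonymous substitutions.
Codon 2 (GUU, Val): 3 synonymous substitutions.
Codon 3 (AAC, Asn): 1 synonymous substitution.
Codon 4 (UUU, Phe): 1 synonymous substitution.
Total: 2 + 3 + 1 + 1 = 7.

7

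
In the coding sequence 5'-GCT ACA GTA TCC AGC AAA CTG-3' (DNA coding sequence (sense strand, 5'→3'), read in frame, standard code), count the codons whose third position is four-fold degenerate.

Codon 1 GCT (Ala): third position 4-fold.
Codon 2 ACA (Thr): third position 4-fold.
Codon 3 GTA (Val): third position 4-fold.
Codon 4 TCC (Ser): third position 4-fold.
Codon 5 AGC (Ser): third position 2-fold.
Codon 6 AAA (Lys): third position 2-fold.
Codon 7 CTG (Leu): third position 4-fold.
Four-fold degenerate third positions: 5.

5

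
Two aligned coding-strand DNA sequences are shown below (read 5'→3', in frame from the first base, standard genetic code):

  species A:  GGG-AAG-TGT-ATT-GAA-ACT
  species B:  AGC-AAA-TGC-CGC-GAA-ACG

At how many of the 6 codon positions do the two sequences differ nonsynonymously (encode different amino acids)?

Codon 1: GGG Gly / AGC Ser — nonsynonymous.
Codon 2: AAG Lys / AAA Lys — synonymous.
Codon 3: TGT Cys / TGC Cys — synonymous.
Codon 4: ATT Ile / CGC Arg — nonsynonymous.
Codon 5: GAA Glu / GAA Glu — identical.
Codon 6: ACT Thr / ACG Thr — synonymous.
Nonsynonymous differences: 2.

2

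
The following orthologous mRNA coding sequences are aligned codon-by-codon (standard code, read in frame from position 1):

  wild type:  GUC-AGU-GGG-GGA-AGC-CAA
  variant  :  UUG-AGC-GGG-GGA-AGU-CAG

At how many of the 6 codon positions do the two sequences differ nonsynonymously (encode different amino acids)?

1

Codon 1: GUC Val / UUG Leu — nonsynonymous.
Codon 2: AGU Ser / AGC Ser — synonymous.
Codon 3: GGG Gly / GGG Gly — identical.
Codon 4: GGA Gly / GGA Gly — identical.
Codon 5: AGC Ser / AGU Ser — synonymous.
Codon 6: CAA Gln / CAG Gln — synonymous.
Nonsynonymous differences: 1.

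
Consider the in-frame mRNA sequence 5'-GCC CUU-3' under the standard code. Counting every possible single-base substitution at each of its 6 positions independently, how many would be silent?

Codon 1 (GCC, Ala): 3 synonymous substitutions.
Codon 2 (CUU, Leu): 3 synonymous substitutions.
Total: 3 + 3 = 6.

6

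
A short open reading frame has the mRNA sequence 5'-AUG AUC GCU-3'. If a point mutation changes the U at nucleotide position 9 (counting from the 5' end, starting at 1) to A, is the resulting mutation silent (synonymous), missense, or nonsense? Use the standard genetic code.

Position 9 falls in codon 3: GCU → Ala.
After the substitution the codon is GCA → Ala.
Both encode Ala, so the change is synonymous.

silent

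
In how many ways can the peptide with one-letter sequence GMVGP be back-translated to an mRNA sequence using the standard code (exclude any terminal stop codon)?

256

Gly: 4 codons.
Met: 1 codon.
Val: 4 codons.
Gly: 4 codons.
Pro: 4 codons.
4 × 1 × 4 × 4 × 4 = 256.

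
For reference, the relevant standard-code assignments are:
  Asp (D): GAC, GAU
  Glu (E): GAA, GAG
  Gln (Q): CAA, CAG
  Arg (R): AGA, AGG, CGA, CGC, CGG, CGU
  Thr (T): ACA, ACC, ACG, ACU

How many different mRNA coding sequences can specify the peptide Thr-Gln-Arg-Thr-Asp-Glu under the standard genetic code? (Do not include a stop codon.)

Thr: 4 codons.
Gln: 2 codons.
Arg: 6 codons.
Thr: 4 codons.
Asp: 2 codons.
Glu: 2 codons.
4 × 2 × 6 × 4 × 2 × 2 = 768.

768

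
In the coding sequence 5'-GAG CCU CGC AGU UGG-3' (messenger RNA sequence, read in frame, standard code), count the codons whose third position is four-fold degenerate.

2

Codon 1 GAG (Glu): third position 2-fold.
Codon 2 CCU (Pro): third position 4-fold.
Codon 3 CGC (Arg): third position 4-fold.
Codon 4 AGU (Ser): third position 2-fold.
Codon 5 UGG (Trp): third position 1-fold.
Four-fold degenerate third positions: 2.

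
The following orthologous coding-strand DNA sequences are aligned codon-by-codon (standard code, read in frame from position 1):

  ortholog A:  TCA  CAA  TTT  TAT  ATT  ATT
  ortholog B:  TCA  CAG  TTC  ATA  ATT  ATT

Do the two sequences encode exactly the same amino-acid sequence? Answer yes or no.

no

Codon 1: TCA Ser / TCA Ser — identical.
Codon 2: CAA Gln / CAG Gln — synonymous.
Codon 3: TTT Phe / TTC Phe — synonymous.
Codon 4: TAT Tyr / ATA Ile — nonsynonymous.
Codon 5: ATT Ile / ATT Ile — identical.
Codon 6: ATT Ile / ATT Ile — identical.
Nonsynonymous differences: 1 → different protein.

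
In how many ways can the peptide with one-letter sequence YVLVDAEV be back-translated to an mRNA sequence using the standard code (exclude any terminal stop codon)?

12288

Tyr: 2 codons.
Val: 4 codons.
Leu: 6 codons.
Val: 4 codons.
Asp: 2 codons.
Ala: 4 codons.
Glu: 2 codons.
Val: 4 codons.
2 × 4 × 6 × 4 × 2 × 4 × 2 × 4 = 12288.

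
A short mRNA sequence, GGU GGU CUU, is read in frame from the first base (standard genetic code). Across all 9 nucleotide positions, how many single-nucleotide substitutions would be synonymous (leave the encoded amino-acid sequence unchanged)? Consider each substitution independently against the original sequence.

9

Codon 1 (GGU, Gly): 3 synonymous substitutions.
Codon 2 (GGU, Gly): 3 synonymous substitutions.
Codon 3 (CUU, Leu): 3 synonymous substitutions.
Total: 3 + 3 + 3 = 9.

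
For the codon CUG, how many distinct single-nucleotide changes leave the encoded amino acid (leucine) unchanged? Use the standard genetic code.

Position 1: UUG → 1 synonymous.
Position 2: none → 0 synonymous.
Position 3: CUU, CUC, CUA → 3 synonymous.
Total: 1 + 0 + 3 = 4.

4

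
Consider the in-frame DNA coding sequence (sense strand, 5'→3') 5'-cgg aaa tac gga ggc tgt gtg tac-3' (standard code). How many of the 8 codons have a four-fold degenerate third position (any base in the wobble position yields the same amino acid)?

Codon 1 CGG (Arg): third position 4-fold.
Codon 2 AAA (Lys): third position 2-fold.
Codon 3 TAC (Tyr): third position 2-fold.
Codon 4 GGA (Gly): third position 4-fold.
Codon 5 GGC (Gly): third position 4-fold.
Codon 6 TGT (Cys): third position 2-fold.
Codon 7 GTG (Val): third position 4-fold.
Codon 8 TAC (Tyr): third position 2-fold.
Four-fold degenerate third positions: 4.

4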